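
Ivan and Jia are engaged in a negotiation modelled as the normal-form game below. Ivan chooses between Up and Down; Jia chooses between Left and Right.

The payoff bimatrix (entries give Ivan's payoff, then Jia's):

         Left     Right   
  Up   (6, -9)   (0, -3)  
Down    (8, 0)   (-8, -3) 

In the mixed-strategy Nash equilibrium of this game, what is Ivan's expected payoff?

First find q, the probability Jia plays Left, from Ivan's indifference between Up and Down: 6q = 8q − 8(1−q), giving q = 4/5.
Since Ivan is indifferent in equilibrium, Ivan's expected payoff equals the payoff from either row against (4/5, 1/5). Using Up: 6(4/5) = 24/5.

24/5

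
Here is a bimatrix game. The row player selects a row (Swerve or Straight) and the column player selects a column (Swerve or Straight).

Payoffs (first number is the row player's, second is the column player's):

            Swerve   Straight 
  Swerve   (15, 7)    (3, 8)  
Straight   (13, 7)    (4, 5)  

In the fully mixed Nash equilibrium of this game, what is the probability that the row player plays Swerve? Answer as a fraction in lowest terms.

2/3

Let p be the probability that the row player plays Swerve. In a completely mixed equilibrium, the column player must be indifferent between Swerve and Straight.
The column player's expected payoff from Swerve is 7p + 7(1−p); from Straight it is 8p + 5(1−p).
Setting these equal: 7 = 3p + 5, so p = 2/3.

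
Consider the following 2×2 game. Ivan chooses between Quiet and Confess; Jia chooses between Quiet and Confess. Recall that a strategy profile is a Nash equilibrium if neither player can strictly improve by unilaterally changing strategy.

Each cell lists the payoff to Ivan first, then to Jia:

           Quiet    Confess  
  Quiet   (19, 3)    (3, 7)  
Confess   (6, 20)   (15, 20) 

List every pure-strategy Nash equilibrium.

(Confess, Confess)

(Quiet, Quiet): Jia prefers Confess (7 > 3) — not an equilibrium.
(Quiet, Confess): Ivan prefers Confess (15 > 3) — not an equilibrium.
(Confess, Quiet): Ivan prefers Quiet (19 > 6) — not an equilibrium.
(Confess, Confess): Ivan gets 15 ≥ 3 from Quiet, and Jia gets 20 ≥ 20 from Quiet — Nash equilibrium.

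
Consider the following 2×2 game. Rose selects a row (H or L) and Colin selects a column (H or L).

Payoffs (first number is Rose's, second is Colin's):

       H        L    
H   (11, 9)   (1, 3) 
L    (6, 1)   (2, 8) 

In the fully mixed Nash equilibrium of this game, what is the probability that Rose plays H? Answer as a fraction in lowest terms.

Let r be the probability that Rose plays H. In a completely mixed equilibrium, Colin must be indifferent between H and L.
Colin's expected payoff from H is 9r + (1−r); from L it is 3r + 8(1−r).
Setting these equal: 8r + 1 = −5r + 8, so r = 7/13.

7/13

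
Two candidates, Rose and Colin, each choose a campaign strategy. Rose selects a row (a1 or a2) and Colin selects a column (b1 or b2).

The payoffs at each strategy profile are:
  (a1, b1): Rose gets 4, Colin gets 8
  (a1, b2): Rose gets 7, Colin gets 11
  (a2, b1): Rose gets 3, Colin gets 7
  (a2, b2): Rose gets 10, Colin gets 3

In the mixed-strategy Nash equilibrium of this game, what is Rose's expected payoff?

First find q, the probability Colin plays b1, from Rose's indifference between a1 and a2: 4q + 7(1−q) = 3q + 10(1−q), giving q = 3/4.
Since Rose is indifferent in equilibrium, Rose's expected payoff equals the payoff from either row against (3/4, 1/4). Using a1: 4(3/4) + 7(1/4) = 19/4.

19/4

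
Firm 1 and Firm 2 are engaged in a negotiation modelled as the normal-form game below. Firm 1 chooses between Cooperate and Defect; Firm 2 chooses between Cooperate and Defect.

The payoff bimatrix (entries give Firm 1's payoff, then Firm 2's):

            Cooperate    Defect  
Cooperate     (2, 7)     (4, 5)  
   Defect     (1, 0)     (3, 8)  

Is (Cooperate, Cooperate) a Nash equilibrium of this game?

At (Cooperate, Cooperate), Firm 1 earns 2; switching to Defect would give 1, so Firm 1 has no profitable deviation.
Firm 2 earns 7; switching to Defect would give 5, so Firm 2 has no profitable deviation.
Neither player can gain by a unilateral deviation, so this profile is a Nash equilibrium.

Yes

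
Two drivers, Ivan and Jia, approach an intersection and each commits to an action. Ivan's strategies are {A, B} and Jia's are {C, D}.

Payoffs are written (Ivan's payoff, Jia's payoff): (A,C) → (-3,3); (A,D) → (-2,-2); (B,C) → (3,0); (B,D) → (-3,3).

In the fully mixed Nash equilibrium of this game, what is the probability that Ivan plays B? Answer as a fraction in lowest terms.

Let x be the probability that Ivan plays A. In a completely mixed equilibrium, Jia must be indifferent between C and D.
Jia's expected payoff from C is 3x; from D it is −2x + 3(1−x).
Setting these equal: 3x = −5x + 3, so x = 3/8.
Therefore Ivan plays B with probability 1 − 3/8 = 5/8.

5/8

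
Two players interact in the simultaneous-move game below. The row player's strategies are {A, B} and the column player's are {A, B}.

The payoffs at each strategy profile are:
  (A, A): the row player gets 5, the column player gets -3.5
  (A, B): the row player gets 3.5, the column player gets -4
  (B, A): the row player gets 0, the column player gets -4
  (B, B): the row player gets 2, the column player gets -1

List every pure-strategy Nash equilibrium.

(A, A)

(A, A): the row player gets 5 ≥ 0 from B, and the column player gets -3.5 ≥ -4 from B — Nash equilibrium.
(A, B): the column player prefers A (-3.5 > -4) — not an equilibrium.
(B, A): the row player prefers A (5 > 0); the column player prefers B (-1 > -4) — not an equilibrium.
(B, B): the row player prefers A (3.5 > 2) — not an equilibrium.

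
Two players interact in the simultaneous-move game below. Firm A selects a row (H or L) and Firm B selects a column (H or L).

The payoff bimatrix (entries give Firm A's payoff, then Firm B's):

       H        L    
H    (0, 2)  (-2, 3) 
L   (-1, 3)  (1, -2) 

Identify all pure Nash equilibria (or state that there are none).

none

(H, H): Firm B prefers L (3 > 2) — not an equilibrium.
(H, L): Firm A prefers L (1 > -2) — not an equilibrium.
(L, H): Firm A prefers H (0 > -1) — not an equilibrium.
(L, L): Firm B prefers H (3 > -2) — not an equilibrium.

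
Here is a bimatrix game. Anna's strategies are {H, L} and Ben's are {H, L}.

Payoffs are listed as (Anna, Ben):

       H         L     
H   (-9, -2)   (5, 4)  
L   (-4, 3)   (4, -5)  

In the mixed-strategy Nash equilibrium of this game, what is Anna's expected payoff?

8/3

First find q, the probability Ben plays H, from Anna's indifference between H and L: −9q + 5(1−q) = −4q + 4(1−q), giving q = 1/6.
Since Anna is indifferent in equilibrium, Anna's expected payoff equals the payoff from either row against (1/6, 5/6). Using H: −9(1/6) + 5(5/6) = 8/3.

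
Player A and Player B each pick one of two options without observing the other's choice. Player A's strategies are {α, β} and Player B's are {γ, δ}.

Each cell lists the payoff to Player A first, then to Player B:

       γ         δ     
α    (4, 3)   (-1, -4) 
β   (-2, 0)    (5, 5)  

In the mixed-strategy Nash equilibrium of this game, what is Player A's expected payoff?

3/2

First find y, the probability Player B plays γ, from Player A's indifference between α and β: 4y − (1−y) = −2y + 5(1−y), giving y = 1/2.
Since Player A is indifferent in equilibrium, Player A's expected payoff equals the payoff from either row against (1/2, 1/2). Using α: 4(1/2) − (1/2) = 3/2.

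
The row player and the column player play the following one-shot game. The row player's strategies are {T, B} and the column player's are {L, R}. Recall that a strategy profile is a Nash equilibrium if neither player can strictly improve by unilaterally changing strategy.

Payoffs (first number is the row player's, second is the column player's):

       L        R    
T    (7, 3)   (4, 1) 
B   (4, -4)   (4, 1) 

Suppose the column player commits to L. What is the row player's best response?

T

Against L, the row player earns 7 from T and 4 from B.
So T is the best response.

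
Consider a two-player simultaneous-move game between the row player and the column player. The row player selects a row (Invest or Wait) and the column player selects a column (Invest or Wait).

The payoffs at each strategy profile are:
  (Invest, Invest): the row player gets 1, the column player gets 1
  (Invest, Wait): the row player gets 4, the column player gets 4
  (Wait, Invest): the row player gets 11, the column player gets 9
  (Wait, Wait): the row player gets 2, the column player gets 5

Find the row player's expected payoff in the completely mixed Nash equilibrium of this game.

First find q, the probability the column player plays Invest, from the row player's indifference between Invest and Wait: q + 4(1−q) = 11q + 2(1−q), giving q = 1/6.
Since the row player is indifferent in equilibrium, the row player's expected payoff equals the payoff from either row against (1/6, 5/6). Using Invest: (1/6) + 4(5/6) = 7/2.

7/2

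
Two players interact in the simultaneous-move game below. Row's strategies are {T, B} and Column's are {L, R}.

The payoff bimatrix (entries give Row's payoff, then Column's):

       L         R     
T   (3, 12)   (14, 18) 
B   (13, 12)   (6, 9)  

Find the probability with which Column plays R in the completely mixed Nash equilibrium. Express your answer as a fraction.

Let c be the probability that Column plays L. In a completely mixed equilibrium, Row must be indifferent between T and B.
Row's expected payoff from T is 3c + 14(1−c); from B it is 13c + 6(1−c).
Setting these equal: −11c + 14 = 7c + 6, so c = 4/9.
Therefore Column plays R with probability 1 − 4/9 = 5/9.

5/9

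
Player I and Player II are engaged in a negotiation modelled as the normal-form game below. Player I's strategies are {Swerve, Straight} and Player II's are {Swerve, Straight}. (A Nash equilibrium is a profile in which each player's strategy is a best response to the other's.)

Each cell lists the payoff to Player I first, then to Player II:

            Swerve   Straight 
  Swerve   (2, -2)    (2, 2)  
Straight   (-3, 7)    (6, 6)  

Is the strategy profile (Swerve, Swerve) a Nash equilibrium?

At (Swerve, Swerve), Player I earns 2; switching to Straight would give -3, so Player I has no profitable deviation.
Player II earns -2; switching to Straight would give 2, so Player II would deviate.
Since at least one player can profitably deviate, this is not a Nash equilibrium.

No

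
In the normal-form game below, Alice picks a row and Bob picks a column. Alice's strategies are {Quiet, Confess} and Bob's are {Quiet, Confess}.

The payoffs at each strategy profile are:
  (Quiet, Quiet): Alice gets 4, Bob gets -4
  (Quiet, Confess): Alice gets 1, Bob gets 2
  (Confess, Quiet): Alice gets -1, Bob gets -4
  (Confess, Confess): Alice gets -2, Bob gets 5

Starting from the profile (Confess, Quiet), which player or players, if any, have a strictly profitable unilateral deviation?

Alice at (Confess, Quiet) earns -1; deviating to Quiet yields 4 — a strict improvement.
Bob earns -4; deviating to Confess yields 5 — a strict improvement.
Both Alice and Bob have strictly profitable deviations.

Both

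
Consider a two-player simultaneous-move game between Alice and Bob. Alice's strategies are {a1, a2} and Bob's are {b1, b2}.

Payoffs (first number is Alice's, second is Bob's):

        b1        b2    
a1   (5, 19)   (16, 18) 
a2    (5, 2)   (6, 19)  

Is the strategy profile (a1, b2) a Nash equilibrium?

No

At (a1, b2), Alice earns 16; switching to a2 would give 6, so Alice has no profitable deviation.
Bob earns 18; switching to b1 would give 19, so Bob would deviate.
Since at least one player can profitably deviate, this is not a Nash equilibrium.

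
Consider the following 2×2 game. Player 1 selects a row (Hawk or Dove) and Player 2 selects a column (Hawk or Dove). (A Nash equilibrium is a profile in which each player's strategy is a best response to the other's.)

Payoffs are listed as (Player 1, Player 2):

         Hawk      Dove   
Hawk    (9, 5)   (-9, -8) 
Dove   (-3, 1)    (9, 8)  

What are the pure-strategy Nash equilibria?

(Hawk, Hawk): Player 1 gets 9 ≥ -3 from Dove, and Player 2 gets 5 ≥ -8 from Dove — Nash equilibrium.
(Hawk, Dove): Player 1 prefers Dove (9 > -9); Player 2 prefers Hawk (5 > -8) — not an equilibrium.
(Dove, Hawk): Player 1 prefers Hawk (9 > -3); Player 2 prefers Dove (8 > 1) — not an equilibrium.
(Dove, Dove): Player 1 gets 9 ≥ -9 from Hawk, and Player 2 gets 8 ≥ 1 from Hawk — Nash equilibrium.

(Hawk, Hawk) and (Dove, Dove)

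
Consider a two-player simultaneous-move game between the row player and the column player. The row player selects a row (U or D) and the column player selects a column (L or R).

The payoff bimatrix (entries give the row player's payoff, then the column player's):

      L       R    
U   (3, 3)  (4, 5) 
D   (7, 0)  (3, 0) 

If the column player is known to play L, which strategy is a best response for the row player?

Against L, the row player earns 3 from U and 7 from D.
So D is the best response.

D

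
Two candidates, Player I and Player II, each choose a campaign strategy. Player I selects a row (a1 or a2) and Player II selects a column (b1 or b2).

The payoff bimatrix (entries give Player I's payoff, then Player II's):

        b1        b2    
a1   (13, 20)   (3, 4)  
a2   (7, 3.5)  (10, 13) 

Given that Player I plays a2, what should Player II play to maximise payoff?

Against a2, Player II earns 3.5 from b1 and 13 from b2.
So b2 is the best response.

b2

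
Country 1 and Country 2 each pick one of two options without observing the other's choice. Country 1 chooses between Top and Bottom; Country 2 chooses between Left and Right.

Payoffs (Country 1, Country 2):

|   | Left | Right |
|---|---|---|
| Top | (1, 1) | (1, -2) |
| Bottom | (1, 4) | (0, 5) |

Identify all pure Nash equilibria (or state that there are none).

(Top, Left): Country 1 gets 1 ≥ 1 from Bottom, and Country 2 gets 1 ≥ -2 from Right — Nash equilibrium.
(Top, Right): Country 2 prefers Left (1 > -2) — not an equilibrium.
(Bottom, Left): Country 2 prefers Right (5 > 4) — not an equilibrium.
(Bottom, Right): Country 1 prefers Top (1 > 0) — not an equilibrium.

(Top, Left)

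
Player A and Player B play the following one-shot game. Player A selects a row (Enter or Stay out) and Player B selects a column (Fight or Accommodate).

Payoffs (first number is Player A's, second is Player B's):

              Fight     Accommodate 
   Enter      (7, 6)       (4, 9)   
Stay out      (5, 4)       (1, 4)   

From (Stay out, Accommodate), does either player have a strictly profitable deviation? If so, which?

Player A at (Stay out, Accommodate) earns 1; deviating to Enter yields 4 — a strict improvement.
Player B earns 4; deviating to Fight yields 4 — not better.
Only Player A has a strictly profitable deviation.

Player A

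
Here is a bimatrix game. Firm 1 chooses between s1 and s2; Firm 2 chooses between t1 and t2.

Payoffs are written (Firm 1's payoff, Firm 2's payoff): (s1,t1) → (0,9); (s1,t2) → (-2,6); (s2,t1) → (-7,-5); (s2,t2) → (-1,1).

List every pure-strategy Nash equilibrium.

(s1, t1): Firm 1 gets 0 ≥ -7 from s2, and Firm 2 gets 9 ≥ 6 from t2 — Nash equilibrium.
(s1, t2): Firm 1 prefers s2 (-1 > -2); Firm 2 prefers t1 (9 > 6) — not an equilibrium.
(s2, t1): Firm 1 prefers s1 (0 > -7); Firm 2 prefers t2 (1 > -5) — not an equilibrium.
(s2, t2): Firm 1 gets -1 ≥ -2 from s1, and Firm 2 gets 1 ≥ -5 from t1 — Nash equilibrium.

(s1, t1) and (s2, t2)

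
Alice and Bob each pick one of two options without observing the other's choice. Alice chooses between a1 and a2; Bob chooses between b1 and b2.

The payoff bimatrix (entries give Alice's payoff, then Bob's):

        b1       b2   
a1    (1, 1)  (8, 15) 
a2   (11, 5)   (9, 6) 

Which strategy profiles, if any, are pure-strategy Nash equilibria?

(a1, b1): Alice prefers a2 (11 > 1); Bob prefers b2 (15 > 1) — not an equilibrium.
(a1, b2): Alice prefers a2 (9 > 8) — not an equilibrium.
(a2, b1): Bob prefers b2 (6 > 5) — not an equilibrium.
(a2, b2): Alice gets 9 ≥ 8 from a1, and Bob gets 6 ≥ 5 from b1 — Nash equilibrium.

(a2, b2)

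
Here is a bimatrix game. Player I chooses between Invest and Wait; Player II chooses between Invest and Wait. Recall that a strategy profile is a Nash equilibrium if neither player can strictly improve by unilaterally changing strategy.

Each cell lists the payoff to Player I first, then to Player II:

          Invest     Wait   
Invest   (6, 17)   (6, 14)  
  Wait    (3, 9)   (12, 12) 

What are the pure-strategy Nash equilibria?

(Invest, Invest): Player I gets 6 ≥ 3 from Wait, and Player II gets 17 ≥ 14 from Wait — Nash equilibrium.
(Invest, Wait): Player I prefers Wait (12 > 6); Player II prefers Invest (17 > 14) — not an equilibrium.
(Wait, Invest): Player I prefers Invest (6 > 3); Player II prefers Wait (12 > 9) — not an equilibrium.
(Wait, Wait): Player I gets 12 ≥ 6 from Invest, and Player II gets 12 ≥ 9 from Invest — Nash equilibrium.

(Invest, Invest) and (Wait, Wait)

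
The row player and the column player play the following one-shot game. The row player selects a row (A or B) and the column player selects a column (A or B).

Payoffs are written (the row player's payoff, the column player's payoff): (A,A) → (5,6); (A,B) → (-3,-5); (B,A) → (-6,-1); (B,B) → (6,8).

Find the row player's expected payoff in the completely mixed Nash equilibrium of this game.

First find q, the probability the column player plays A, from the row player's indifference between A and B: 5q − 3(1−q) = −6q + 6(1−q), giving q = 9/20.
Since the row player is indifferent in equilibrium, the row player's expected payoff equals the payoff from either row against (9/20, 11/20). Using A: 5(9/20) − 3(11/20) = 3/5.

3/5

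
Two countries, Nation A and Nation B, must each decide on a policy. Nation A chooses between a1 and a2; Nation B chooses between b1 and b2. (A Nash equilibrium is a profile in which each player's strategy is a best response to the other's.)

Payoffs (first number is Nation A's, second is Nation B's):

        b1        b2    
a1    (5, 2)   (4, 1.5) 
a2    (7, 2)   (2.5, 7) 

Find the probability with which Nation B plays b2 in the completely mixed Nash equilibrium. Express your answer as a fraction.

4/7

Let c be the probability that Nation B plays b1. In a completely mixed equilibrium, Nation A must be indifferent between a1 and a2.
Nation A's expected payoff from a1 is 5c + 4(1−c); from a2 it is 7c + 2.5(1−c).
Setting these equal: c + 4 = 4.5c + 2.5, so c = 3/7.
Therefore Nation B plays b2 with probability 1 − 3/7 = 4/7.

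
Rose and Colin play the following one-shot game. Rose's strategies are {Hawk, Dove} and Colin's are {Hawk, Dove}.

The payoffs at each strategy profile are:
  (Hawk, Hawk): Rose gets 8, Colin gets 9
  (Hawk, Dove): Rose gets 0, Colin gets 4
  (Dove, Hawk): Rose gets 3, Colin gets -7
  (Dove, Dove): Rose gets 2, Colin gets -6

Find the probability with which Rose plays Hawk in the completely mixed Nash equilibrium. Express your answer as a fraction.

Let r be the probability that Rose plays Hawk. In a completely mixed equilibrium, Colin must be indifferent between Hawk and Dove.
Colin's expected payoff from Hawk is 9r − 7(1−r); from Dove it is 4r − 6(1−r).
Setting these equal: 16r − 7 = 10r − 6, so r = 1/6.

1/6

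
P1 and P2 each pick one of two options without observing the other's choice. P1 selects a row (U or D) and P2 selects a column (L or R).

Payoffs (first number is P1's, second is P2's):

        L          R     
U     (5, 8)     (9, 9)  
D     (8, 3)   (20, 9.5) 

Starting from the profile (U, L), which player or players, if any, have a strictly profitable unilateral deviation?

P1 at (U, L) earns 5; deviating to D yields 8 — a strict improvement.
P2 earns 8; deviating to R yields 9 — a strict improvement.
Both P1 and P2 have strictly profitable deviations.

Both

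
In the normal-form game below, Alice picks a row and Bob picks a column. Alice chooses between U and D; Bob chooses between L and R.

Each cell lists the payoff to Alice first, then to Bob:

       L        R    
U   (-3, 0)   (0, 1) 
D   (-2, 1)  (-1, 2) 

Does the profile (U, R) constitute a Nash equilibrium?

Yes

At (U, R), Alice earns 0; switching to D would give -1, so Alice has no profitable deviation.
Bob earns 1; switching to L would give 0, so Bob has no profitable deviation.
Neither player can gain by a unilateral deviation, so this profile is a Nash equilibrium.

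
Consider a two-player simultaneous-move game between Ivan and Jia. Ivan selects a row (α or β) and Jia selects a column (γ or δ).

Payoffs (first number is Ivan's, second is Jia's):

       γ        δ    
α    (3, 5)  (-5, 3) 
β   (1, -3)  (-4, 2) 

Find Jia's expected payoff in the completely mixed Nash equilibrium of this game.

19/7

First find p, the probability Ivan plays α, from Jia's indifference between γ and δ: 5p − 3(1−p) = 3p + 2(1−p), giving p = 5/7.
Since Jia is indifferent in equilibrium, Jia's expected payoff equals the payoff from either column against (5/7, 2/7). Using γ: 5(5/7) − 3(2/7) = 19/7.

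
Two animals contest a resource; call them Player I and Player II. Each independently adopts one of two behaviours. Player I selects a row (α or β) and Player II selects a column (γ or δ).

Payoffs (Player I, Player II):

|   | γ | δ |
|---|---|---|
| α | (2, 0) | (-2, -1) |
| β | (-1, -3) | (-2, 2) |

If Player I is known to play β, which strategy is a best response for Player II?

δ

Against β, Player II earns -3 from γ and 2 from δ.
So δ is the best response.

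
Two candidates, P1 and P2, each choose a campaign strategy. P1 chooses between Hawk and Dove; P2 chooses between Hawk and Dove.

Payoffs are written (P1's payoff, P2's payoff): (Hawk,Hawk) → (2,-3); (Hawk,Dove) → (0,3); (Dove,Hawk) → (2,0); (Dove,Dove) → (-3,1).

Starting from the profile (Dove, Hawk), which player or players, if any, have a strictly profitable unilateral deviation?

P2

P1 at (Dove, Hawk) earns 2; deviating to Hawk yields 2 — not better.
P2 earns 0; deviating to Dove yields 1 — a strict improvement.
Only P2 has a strictly profitable deviation.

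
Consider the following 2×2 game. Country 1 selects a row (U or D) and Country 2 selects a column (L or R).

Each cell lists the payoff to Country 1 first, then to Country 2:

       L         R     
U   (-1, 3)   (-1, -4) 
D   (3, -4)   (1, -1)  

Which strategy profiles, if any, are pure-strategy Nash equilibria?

(U, L): Country 1 prefers D (3 > -1) — not an equilibrium.
(U, R): Country 1 prefers D (1 > -1); Country 2 prefers L (3 > -4) — not an equilibrium.
(D, L): Country 2 prefers R (-1 > -4) — not an equilibrium.
(D, R): Country 1 gets 1 ≥ -1 from U, and Country 2 gets -1 ≥ -4 from L — Nash equilibrium.

(D, R)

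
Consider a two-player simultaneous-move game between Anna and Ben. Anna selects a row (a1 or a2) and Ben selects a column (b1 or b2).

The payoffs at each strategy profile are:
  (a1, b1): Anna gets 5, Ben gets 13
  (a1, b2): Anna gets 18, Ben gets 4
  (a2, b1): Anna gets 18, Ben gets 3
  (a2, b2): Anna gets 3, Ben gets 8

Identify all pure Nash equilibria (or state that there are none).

(a1, b1): Anna prefers a2 (18 > 5) — not an equilibrium.
(a1, b2): Ben prefers b1 (13 > 4) — not an equilibrium.
(a2, b1): Ben prefers b2 (8 > 3) — not an equilibrium.
(a2, b2): Anna prefers a1 (18 > 3) — not an equilibrium.

none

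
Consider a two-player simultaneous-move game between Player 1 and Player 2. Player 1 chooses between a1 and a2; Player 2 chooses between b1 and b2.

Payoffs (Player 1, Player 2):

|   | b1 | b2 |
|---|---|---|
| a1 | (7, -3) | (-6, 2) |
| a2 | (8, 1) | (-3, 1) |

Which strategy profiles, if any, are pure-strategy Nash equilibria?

(a2, b1) and (a2, b2)

(a1, b1): Player 1 prefers a2 (8 > 7); Player 2 prefers b2 (2 > -3) — not an equilibrium.
(a1, b2): Player 1 prefers a2 (-3 > -6) — not an equilibrium.
(a2, b1): Player 1 gets 8 ≥ 7 from a1, and Player 2 gets 1 ≥ 1 from b2 — Nash equilibrium.
(a2, b2): Player 1 gets -3 ≥ -6 from a1, and Player 2 gets 1 ≥ 1 from b1 — Nash equilibrium.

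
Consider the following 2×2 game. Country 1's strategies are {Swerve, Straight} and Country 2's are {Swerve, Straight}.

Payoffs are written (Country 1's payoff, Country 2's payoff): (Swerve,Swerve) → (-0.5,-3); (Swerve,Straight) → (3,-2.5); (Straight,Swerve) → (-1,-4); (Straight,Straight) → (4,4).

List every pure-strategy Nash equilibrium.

(Straight, Straight)

(Swerve, Swerve): Country 2 prefers Straight (-2.5 > -3) — not an equilibrium.
(Swerve, Straight): Country 1 prefers Straight (4 > 3) — not an equilibrium.
(Straight, Swerve): Country 1 prefers Swerve (-0.5 > -1); Country 2 prefers Straight (4 > -4) — not an equilibrium.
(Straight, Straight): Country 1 gets 4 ≥ 3 from Swerve, and Country 2 gets 4 ≥ -4 from Swerve — Nash equilibrium.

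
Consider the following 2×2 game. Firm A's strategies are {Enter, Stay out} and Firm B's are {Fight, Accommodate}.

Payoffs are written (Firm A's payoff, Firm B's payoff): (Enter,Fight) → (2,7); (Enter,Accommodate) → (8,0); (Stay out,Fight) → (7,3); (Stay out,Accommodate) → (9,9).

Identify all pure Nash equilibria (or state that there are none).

(Enter, Fight): Firm A prefers Stay out (7 > 2) — not an equilibrium.
(Enter, Accommodate): Firm A prefers Stay out (9 > 8); Firm B prefers Fight (7 > 0) — not an equilibrium.
(Stay out, Fight): Firm B prefers Accommodate (9 > 3) — not an equilibrium.
(Stay out, Accommodate): Firm A gets 9 ≥ 8 from Enter, and Firm B gets 9 ≥ 3 from Fight — Nash equilibrium.

(Stay out, Accommodate)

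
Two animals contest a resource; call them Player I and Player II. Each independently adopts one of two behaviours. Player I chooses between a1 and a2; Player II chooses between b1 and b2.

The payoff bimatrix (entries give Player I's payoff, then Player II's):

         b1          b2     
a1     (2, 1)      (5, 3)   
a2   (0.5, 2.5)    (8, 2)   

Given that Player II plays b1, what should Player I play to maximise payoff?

Against b1, Player I earns 2 from a1 and 0.5 from a2.
So a1 is the best response.

a1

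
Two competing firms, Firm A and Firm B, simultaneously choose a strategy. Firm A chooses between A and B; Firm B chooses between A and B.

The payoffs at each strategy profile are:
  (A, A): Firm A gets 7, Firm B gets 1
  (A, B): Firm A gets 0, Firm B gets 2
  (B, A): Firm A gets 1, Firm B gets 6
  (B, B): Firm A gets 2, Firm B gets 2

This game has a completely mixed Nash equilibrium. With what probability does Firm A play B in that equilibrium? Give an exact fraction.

Let x be the probability that Firm A plays A. In a completely mixed equilibrium, Firm B must be indifferent between A and B.
Firm B's expected payoff from A is x + 6(1−x); from B it is 2x + 2(1−x).
Setting these equal: −5x + 6 = 2, so x = 4/5.
Therefore Firm A plays B with probability 1 − 4/5 = 1/5.

1/5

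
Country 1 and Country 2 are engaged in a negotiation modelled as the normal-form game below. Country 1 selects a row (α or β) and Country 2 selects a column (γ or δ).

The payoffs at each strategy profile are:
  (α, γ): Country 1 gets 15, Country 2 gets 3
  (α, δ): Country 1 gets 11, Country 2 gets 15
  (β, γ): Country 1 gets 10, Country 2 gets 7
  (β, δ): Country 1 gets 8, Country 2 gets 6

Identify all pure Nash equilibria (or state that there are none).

(α, γ): Country 2 prefers δ (15 > 3) — not an equilibrium.
(α, δ): Country 1 gets 11 ≥ 8 from β, and Country 2 gets 15 ≥ 3 from γ — Nash equilibrium.
(β, γ): Country 1 prefers α (15 > 10) — not an equilibrium.
(β, δ): Country 1 prefers α (11 > 8); Country 2 prefers γ (7 > 6) — not an equilibrium.

(α, δ)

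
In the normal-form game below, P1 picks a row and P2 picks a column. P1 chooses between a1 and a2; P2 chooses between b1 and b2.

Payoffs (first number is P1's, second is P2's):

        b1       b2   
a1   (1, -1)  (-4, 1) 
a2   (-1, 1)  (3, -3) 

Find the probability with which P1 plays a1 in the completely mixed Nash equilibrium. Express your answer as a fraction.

2/3

Let p be the probability that P1 plays a1. In a completely mixed equilibrium, P2 must be indifferent between b1 and b2.
P2's expected payoff from b1 is −p + (1−p); from b2 it is p − 3(1−p).
Setting these equal: −2p + 1 = 4p − 3, so p = 2/3.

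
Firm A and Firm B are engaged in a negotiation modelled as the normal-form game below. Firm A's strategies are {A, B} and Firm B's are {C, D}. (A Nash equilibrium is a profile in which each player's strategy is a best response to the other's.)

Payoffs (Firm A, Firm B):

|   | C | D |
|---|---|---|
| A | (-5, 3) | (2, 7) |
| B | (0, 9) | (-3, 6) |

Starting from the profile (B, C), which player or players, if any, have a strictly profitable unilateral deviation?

Firm A at (B, C) earns 0; deviating to A yields -5 — not better.
Firm B earns 9; deviating to D yields 6 — not better.
Neither player can strictly improve; the profile is a Nash equilibrium.

Neither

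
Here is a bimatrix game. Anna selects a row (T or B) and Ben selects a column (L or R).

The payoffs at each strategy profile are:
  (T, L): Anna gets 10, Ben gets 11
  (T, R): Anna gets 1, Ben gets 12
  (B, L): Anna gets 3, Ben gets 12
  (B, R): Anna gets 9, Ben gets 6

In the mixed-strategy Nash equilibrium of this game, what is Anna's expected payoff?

29/5

First find y, the probability Ben plays L, from Anna's indifference between T and B: 10y + (1−y) = 3y + 9(1−y), giving y = 8/15.
Since Anna is indifferent in equilibrium, Anna's expected payoff equals the payoff from either row against (8/15, 7/15). Using T: 10(8/15) + (7/15) = 29/5.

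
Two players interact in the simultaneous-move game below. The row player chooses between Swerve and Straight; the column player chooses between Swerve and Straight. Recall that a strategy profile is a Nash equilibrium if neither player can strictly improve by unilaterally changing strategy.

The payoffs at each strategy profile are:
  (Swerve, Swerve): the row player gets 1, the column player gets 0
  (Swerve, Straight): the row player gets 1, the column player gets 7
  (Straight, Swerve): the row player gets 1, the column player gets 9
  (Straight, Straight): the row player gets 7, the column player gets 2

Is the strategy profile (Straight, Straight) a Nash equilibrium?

No

At (Straight, Straight), the row player earns 7; switching to Swerve would give 1, so the row player has no profitable deviation.
The column player earns 2; switching to Swerve would give 9, so the column player would deviate.
Since at least one player can profitably deviate, this is not a Nash equilibrium.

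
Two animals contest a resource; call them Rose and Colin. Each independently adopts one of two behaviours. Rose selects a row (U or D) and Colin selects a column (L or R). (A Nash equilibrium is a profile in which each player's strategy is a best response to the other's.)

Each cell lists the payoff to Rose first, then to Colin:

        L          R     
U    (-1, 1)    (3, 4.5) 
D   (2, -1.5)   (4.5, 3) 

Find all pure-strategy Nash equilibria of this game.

(U, L): Rose prefers D (2 > -1); Colin prefers R (4.5 > 1) — not an equilibrium.
(U, R): Rose prefers D (4.5 > 3) — not an equilibrium.
(D, L): Colin prefers R (3 > -1.5) — not an equilibrium.
(D, R): Rose gets 4.5 ≥ 3 from U, and Colin gets 3 ≥ -1.5 from L — Nash equilibrium.

(D, R)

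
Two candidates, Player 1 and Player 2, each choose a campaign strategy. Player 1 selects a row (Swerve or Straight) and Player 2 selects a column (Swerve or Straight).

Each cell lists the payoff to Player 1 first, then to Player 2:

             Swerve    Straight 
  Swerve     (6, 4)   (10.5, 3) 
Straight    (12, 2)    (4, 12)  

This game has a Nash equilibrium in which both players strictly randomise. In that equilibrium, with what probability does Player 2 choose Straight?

12/25

Let y be the probability that Player 2 plays Swerve. In a completely mixed equilibrium, Player 1 must be indifferent between Swerve and Straight.
Player 1's expected payoff from Swerve is 6y + 10.5(1−y); from Straight it is 12y + 4(1−y).
Setting these equal: −4.5y + 10.5 = 8y + 4, so y = 13/25.
Therefore Player 2 plays Straight with probability 1 − 13/25 = 12/25.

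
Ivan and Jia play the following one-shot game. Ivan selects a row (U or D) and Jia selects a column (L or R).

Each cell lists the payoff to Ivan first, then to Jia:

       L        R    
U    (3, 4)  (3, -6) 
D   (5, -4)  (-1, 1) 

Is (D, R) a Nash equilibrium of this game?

At (D, R), Ivan earns -1; switching to U would give 3, so Ivan would deviate.
Jia earns 1; switching to L would give -4, so Jia has no profitable deviation.
Since at least one player can profitably deviate, this is not a Nash equilibrium.

No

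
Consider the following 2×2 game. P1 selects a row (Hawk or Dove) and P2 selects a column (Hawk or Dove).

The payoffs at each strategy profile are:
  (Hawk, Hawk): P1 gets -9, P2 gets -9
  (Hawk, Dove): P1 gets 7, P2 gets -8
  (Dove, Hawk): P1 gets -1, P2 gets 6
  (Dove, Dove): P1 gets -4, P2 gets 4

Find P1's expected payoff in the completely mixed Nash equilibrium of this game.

-43/19

First find y, the probability P2 plays Hawk, from P1's indifference between Hawk and Dove: −9y + 7(1−y) = −y − 4(1−y), giving y = 11/19.
Since P1 is indifferent in equilibrium, P1's expected payoff equals the payoff from either row against (11/19, 8/19). Using Hawk: −9(11/19) + 7(8/19) = -43/19.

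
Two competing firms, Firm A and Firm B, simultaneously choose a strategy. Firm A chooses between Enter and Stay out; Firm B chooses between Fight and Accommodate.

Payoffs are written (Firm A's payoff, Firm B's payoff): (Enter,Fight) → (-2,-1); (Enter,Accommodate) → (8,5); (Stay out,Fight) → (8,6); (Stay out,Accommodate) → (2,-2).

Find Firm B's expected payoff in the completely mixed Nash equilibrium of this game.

First find p, the probability Firm A plays Enter, from Firm B's indifference between Fight and Accommodate: −p + 6(1−p) = 5p − 2(1−p), giving p = 4/7.
Since Firm B is indifferent in equilibrium, Firm B's expected payoff equals the payoff from either column against (4/7, 3/7). Using Fight: −(4/7) + 6(3/7) = 2.

2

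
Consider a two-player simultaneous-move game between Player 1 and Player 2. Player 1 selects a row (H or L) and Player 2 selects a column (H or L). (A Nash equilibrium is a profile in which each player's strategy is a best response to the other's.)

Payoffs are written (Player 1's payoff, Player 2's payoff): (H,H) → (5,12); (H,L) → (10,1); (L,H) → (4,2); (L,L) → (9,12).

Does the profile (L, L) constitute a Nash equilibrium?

At (L, L), Player 1 earns 9; switching to H would give 10, so Player 1 would deviate.
Player 2 earns 12; switching to H would give 2, so Player 2 has no profitable deviation.
Since at least one player can profitably deviate, this is not a Nash equilibrium.

No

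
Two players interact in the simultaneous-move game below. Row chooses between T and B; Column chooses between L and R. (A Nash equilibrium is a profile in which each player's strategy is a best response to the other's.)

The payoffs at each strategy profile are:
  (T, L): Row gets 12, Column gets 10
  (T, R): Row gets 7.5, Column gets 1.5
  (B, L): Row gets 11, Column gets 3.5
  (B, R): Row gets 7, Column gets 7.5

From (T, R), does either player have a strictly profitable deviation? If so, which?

Column

Row at (T, R) earns 7.5; deviating to B yields 7 — not better.
Column earns 1.5; deviating to L yields 10 — a strict improvement.
Only Column has a strictly profitable deviation.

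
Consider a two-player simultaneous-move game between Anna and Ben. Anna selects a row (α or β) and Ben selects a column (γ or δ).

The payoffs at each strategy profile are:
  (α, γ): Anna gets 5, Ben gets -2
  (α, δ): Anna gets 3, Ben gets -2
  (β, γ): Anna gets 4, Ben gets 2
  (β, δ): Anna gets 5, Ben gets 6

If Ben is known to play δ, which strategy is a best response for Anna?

Against δ, Anna earns 3 from α and 5 from β.
So β is the best response.

β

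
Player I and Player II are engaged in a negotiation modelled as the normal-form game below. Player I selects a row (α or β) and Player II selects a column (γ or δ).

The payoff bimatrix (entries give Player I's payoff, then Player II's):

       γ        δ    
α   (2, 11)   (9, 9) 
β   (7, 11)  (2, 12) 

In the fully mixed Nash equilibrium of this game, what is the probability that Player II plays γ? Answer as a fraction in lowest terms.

Let c be the probability that Player II plays γ. In a completely mixed equilibrium, Player I must be indifferent between α and β.
Player I's expected payoff from α is 2c + 9(1−c); from β it is 7c + 2(1−c).
Setting these equal: −7c + 9 = 5c + 2, so c = 7/12.

7/12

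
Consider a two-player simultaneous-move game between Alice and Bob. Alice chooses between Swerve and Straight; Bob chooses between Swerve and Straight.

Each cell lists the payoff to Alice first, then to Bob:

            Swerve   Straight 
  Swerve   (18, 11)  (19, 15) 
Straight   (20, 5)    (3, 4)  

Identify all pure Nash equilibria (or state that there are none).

(Swerve, Straight) and (Straight, Swerve)

(Swerve, Swerve): Alice prefers Straight (20 > 18); Bob prefers Straight (15 > 11) — not an equilibrium.
(Swerve, Straight): Alice gets 19 ≥ 3 from Straight, and Bob gets 15 ≥ 11 from Swerve — Nash equilibrium.
(Straight, Swerve): Alice gets 20 ≥ 18 from Swerve, and Bob gets 5 ≥ 4 from Straight — Nash equilibrium.
(Straight, Straight): Alice prefers Swerve (19 > 3); Bob prefers Swerve (5 > 4) — not an equilibrium.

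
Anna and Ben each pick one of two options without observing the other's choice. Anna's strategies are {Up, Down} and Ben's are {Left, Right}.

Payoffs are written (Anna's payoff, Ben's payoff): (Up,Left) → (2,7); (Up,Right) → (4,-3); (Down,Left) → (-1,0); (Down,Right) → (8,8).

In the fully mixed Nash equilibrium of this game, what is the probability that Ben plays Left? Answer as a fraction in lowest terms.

4/7

Let c be the probability that Ben plays Left. In a completely mixed equilibrium, Anna must be indifferent between Up and Down.
Anna's expected payoff from Up is 2c + 4(1−c); from Down it is −c + 8(1−c).
Setting these equal: −2c + 4 = −9c + 8, so c = 4/7.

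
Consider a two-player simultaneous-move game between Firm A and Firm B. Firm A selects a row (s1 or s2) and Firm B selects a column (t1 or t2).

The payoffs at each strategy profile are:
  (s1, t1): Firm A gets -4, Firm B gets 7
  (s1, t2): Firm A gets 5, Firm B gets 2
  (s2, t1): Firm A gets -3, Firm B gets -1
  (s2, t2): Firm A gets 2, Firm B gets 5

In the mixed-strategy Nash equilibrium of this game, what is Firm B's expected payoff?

First find x, the probability Firm A plays s1, from Firm B's indifference between t1 and t2: 7x − (1−x) = 2x + 5(1−x), giving x = 6/11.
Since Firm B is indifferent in equilibrium, Firm B's expected payoff equals the payoff from either column against (6/11, 5/11). Using t1: 7(6/11) − (5/11) = 37/11.

37/11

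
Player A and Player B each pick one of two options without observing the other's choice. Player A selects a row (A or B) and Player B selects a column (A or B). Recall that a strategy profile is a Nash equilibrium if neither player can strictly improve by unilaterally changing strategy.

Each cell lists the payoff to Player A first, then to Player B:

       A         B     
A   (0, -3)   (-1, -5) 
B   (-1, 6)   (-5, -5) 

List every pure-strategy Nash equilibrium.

(A, A): Player A gets 0 ≥ -1 from B, and Player B gets -3 ≥ -5 from B — Nash equilibrium.
(A, B): Player B prefers A (-3 > -5) — not an equilibrium.
(B, A): Player A prefers A (0 > -1) — not an equilibrium.
(B, B): Player A prefers A (-1 > -5); Player B prefers A (6 > -5) — not an equilibrium.

(A, A)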